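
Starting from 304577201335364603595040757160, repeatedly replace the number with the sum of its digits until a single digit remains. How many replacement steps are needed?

2

304577201335364603595040757160 → 111 → 3 (2 steps)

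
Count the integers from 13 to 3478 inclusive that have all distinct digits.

1944

The integers in [13, 3478] that have all distinct digits: 13, 14, 15, 16, 17, 18, …, 3476, 3478.
1944 qualify.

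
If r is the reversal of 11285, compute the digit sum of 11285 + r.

Reversal of 11285 is 58211; 11285 + 58211 = 69496.
Digit sum of 69496: 6+9+4+9+6 = 34.

34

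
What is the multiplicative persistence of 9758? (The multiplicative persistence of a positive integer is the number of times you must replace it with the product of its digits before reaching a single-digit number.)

9758 → 2520 → 0 (2 steps)

2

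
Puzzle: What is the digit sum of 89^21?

224

89^21 = 86534669543385676516186776267386878120889
Sum of its 41 digits: 224.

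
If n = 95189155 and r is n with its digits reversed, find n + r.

150387314

Reverse of 95189155 is 55198159.
95189155 + 55198159 = 150387314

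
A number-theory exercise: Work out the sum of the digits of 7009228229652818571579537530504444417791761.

192

7+0+0+9+2+2+8+2+2+9+6+5+2+8+1+8+5+7+1+5+7+9+5+3+7+5+3+0+5+0+4+4+4+4+4+1+7+7+9+1+7+6+1 = 192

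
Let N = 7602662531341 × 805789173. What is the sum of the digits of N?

93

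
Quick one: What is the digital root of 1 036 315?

1

1+0+3+6+3+1+5 = 19
1+9 = 10
1+0 = 1
(Equivalently, 1 036 315 mod 9 = 1.)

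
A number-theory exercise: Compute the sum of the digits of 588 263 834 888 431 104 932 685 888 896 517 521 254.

196

5+8+8+2+6+3+8+3+4+8+8+8+4+3+1+1+0+4+9+3+2+6+8+5+8+8+8+8+9+6+5+1+7+5+2+1+2+5+4 = 196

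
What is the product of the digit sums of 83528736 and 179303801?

1344

S(83528736) = 8+3+5+2+8+7+3+6 = 42.
S(179303801) = 1+7+9+3+0+3+8+0+1 = 32.
42 · 32 = 1344.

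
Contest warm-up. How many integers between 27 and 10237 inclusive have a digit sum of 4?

41

The integers in [27, 10237] that have a digit sum of 4: 31, 40, 103, 112, 121, 130, …, 10201, 10210.
41 qualify.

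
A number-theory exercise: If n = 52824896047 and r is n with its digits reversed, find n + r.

Reverse of 52824896047 is 74069842825.
52824896047 + 74069842825 = 126894738872

126894738872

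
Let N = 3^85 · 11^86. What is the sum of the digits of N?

594

3^85 · 11^86 = 13033995741885550173132290306203908582309295834873397687090433925843609899812163896070974901810765544690925828983581041671922060523
Sum of its 131 digits: 594.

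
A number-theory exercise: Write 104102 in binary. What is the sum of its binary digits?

9

104102 in base 2 is 11001011010100110.
Digit sum: 1+1+0+0+1+0+1+1+0+1+0+1+0+0+1+1+0 = 9.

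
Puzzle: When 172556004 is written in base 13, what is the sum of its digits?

172556004 in base 13 is 2999885A.
Digit sum: 2+9+9+9+8+8+5+10 = 60.

60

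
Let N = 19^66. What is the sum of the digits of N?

19^66 = 2498835475335488615165941356210895586368381374221567418772496080399497448506732376681
Sum of its 85 digits: 415.

415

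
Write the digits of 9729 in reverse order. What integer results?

9279

Reversing 9729 gives 9279.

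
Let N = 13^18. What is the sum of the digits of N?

13^18 = 112455406951957393129
Sum of its 21 digits: 91.

91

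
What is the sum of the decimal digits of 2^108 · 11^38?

2^108 · 11^38 = 1213840343524095556185237266367646032953963486585803469094383344823566336
Sum of its 73 digits: 328.

328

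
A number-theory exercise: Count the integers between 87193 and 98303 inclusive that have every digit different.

The integers in [87193, 98303] that have every digit different: 87193, 87194, 87195, 87196, 87201, 87203, …, 98301, 98302.
3408 qualify.

3408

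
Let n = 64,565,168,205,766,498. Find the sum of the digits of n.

88

6+4+5+6+5+1+6+8+2+0+5+7+6+6+4+9+8 = 88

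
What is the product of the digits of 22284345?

15360

2×2×2×8×4×3×4×5 = 15360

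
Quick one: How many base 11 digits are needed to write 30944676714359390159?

19

30944676714359390159 in base 11 is 5624A0071095906A771, which has 19 digits.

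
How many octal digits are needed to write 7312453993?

11

7312453993 in base 8 is 66366630551, which has 11 digits.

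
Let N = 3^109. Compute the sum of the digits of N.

234

3^109 = 10144175740568179028790664417176723510595582355545683
Sum of its 53 digits: 234.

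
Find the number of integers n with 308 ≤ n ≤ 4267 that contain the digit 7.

The integers in [308, 4267] that contain the digit 7: 317, 327, 337, 347, 357, 367, …, 4257, 4267.
1071 qualify.

1071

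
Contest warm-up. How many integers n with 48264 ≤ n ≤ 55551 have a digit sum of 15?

255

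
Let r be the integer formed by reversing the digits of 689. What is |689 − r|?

297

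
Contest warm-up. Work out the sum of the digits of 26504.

2+6+5+0+4 = 17

17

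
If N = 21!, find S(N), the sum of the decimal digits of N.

63

21! = 51090942171709440000
Sum of its 20 digits: 63.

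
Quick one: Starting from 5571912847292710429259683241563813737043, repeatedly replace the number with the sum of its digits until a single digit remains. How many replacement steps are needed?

5571912847292710429259683241563813737043 → 175 → 13 → 4 (3 steps)

3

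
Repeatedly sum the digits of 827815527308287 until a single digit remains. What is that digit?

1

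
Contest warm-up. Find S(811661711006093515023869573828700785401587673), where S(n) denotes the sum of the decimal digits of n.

8+1+1+6+6+1+7+1+1+0+0+6+0+9+3+5+1+5+0+2+3+8+6+9+5+7+3+8+2+8+7+0+0+7+8+5+4+0+1+5+8+7+6+7+3 = 190

190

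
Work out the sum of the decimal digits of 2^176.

256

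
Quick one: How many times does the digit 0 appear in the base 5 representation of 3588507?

3588507 in base 5 is 1404313012.
The digit 0 appears 2 times.

2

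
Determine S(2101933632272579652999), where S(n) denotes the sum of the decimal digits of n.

2+1+0+1+9+3+3+6+3+2+2+7+2+5+7+9+6+5+2+9+9+9 = 102

102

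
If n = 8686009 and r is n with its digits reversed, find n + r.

17692877

Reverse of 8686009 is 9006868.
8686009 + 9006868 = 17692877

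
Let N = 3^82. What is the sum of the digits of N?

198

3^82 = 1330279464729113309844748891857449678409
Sum of its 40 digits: 198.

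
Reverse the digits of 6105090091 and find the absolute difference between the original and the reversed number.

4204185075

Reverse of 6105090091 is 1900905016.
|6105090091 − 1900905016| = 4204185075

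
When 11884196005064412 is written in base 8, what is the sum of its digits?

57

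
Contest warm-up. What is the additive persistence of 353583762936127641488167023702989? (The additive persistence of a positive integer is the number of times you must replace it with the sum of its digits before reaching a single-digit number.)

3

353583762936127641488167023702989 → 155 → 11 → 2 (3 steps)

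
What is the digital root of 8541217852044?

6

8+5+4+1+2+1+7+8+5+2+0+4+4 = 51
5+1 = 6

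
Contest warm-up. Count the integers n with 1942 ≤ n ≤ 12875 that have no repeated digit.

The integers in [1942, 12875] that have no repeated digit: 1942, 1943, 1945, 1946, 1947, 1948, …, 12874, 12875.
4688 qualify.

4688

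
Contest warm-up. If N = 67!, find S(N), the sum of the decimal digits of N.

369

67! = 36471110918188685288249859096605464427167635314049524593701628500267962436943872000000000000000
Sum of its 95 digits: 369.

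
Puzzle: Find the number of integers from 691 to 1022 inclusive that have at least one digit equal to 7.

141

The integers in [691, 1022] that have at least one digit equal to 7: 697, 700, 701, 702, 703, 704, …, 1007, 1017.
141 qualify.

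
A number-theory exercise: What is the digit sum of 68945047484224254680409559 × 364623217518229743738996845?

68945047484224254680409559 × 364623217518229743738996845 = 25138965045644978780820744906743407376612484408841355
Sum of its 53 digits: 245.

245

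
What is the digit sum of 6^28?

90

6^28 = 6140942214464815497216
Sum of its 22 digits: 90.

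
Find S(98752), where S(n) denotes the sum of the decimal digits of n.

31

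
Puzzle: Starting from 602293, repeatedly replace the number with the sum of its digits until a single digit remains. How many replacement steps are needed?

2

602293 → 22 → 4 (2 steps)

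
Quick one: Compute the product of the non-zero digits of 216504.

240

2×1×6×5×4 = 240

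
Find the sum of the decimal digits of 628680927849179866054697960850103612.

178

6+2+8+6+8+0+9+2+7+8+4+9+1+7+9+8+6+6+0+5+4+6+9+7+9+6+0+8+5+0+1+0+3+6+1+2 = 178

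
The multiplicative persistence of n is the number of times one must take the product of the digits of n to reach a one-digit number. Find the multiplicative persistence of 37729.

37729 → 2646 → 288 → 128 → 16 → 6 (5 steps)

5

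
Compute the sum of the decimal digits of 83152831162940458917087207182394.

138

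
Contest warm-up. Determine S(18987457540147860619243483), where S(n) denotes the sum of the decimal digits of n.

124

1+8+9+8+7+4+5+7+5+4+0+1+4+7+8+6+0+6+1+9+2+4+3+4+8+3 = 124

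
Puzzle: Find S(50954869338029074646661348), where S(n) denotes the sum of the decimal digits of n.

126

5+0+9+5+4+8+6+9+3+3+8+0+2+9+0+7+4+6+4+6+6+6+1+3+4+8 = 126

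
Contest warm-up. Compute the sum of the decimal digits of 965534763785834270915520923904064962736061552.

9+6+5+5+3+4+7+6+3+7+8+5+8+3+4+2+7+0+9+1+5+5+2+0+9+2+3+9+0+4+0+6+4+9+6+2+7+3+6+0+6+1+5+5+2 = 203

203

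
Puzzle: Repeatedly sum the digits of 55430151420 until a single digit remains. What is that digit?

3

5+5+4+3+0+1+5+1+4+2+0 = 30
3+0 = 3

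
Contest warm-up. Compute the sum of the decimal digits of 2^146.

2^146 = 89202980794122492566142873090593446023921664
Sum of its 44 digits: 193.

193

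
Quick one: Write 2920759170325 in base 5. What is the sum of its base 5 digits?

37

2920759170325 in base 5 is 340323203321422300.
Digit sum: 3+4+0+3+2+3+2+0+3+3+2+1+4+2+2+3+0+0 = 37.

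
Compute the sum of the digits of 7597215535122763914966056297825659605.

180

7+5+9+7+2+1+5+5+3+5+1+2+2+7+6+3+9+1+4+9+6+6+0+5+6+2+9+7+8+2+5+6+5+9+6+0+5 = 180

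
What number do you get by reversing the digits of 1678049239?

Reversing 1678049239 gives 9329408761.

9329408761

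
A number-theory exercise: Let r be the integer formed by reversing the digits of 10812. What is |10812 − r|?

10989

Reverse of 10812 is 21801.
|10812 − 21801| = 10989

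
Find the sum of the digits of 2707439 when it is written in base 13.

35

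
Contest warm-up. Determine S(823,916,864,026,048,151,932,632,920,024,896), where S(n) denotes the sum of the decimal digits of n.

8+2+3+9+1+6+8+6+4+0+2+6+0+4+8+1+5+1+9+3+2+6+3+2+9+2+0+0+2+4+8+9+6 = 139

139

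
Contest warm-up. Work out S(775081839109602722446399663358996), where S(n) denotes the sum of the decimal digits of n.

7+7+5+0+8+1+8+3+9+1+0+9+6+0+2+7+2+2+4+4+6+3+9+9+6+6+3+3+5+8+9+9+6 = 167

167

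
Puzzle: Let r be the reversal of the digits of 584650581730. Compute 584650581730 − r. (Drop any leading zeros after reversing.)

Reverse of 584650581730 is 37185056485.
584650581730 − 37185056485 = 547465525245

547465525245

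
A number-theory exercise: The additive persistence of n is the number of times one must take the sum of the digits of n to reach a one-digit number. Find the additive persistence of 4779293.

2

4779293 → 41 → 5 (2 steps)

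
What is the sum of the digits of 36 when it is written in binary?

2

36 in base 2 is 100100.
Digit sum: 1+0+0+1+0+0 = 2.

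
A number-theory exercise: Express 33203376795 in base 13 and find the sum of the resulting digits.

51

33203376795 in base 13 is 3191C46924.
Digit sum: 3+1+9+1+12+4+6+9+2+4 = 51.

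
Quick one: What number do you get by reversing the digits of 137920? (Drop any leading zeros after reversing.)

Reversing 137920 gives 29731.

29731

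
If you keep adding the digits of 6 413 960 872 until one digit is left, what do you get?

6+4+1+3+9+6+0+8+7+2 = 46
4+6 = 10
1+0 = 1
(Equivalently, 6 413 960 872 mod 9 = 1.)

1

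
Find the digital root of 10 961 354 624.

5

1+0+9+6+1+3+5+4+6+2+4 = 41
4+1 = 5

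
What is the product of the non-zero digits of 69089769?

6×9×8×9×7×6×9 = 1469664

1469664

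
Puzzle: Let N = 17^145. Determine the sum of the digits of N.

17^145 = 26007200141556108996232824997561595292675382110218055410968045983552367730169977517516508414014946246907272079097421512285735186598039589434676639371939331637248847378464973738257
Sum of its 179 digits: 827.

827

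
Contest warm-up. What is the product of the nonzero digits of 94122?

144

9×4×1×2×2 = 144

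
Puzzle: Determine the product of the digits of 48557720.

4×8×5×5×7×7×2×0 = 0

0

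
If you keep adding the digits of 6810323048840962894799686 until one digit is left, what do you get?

4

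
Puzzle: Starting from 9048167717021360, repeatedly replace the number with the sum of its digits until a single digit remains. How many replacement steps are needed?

9048167717021360 → 62 → 8 (2 steps)

2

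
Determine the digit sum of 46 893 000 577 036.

4+6+8+9+3+0+0+0+5+7+7+0+3+6 = 58

58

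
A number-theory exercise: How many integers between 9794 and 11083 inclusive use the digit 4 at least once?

327

The integers in [9794, 11083] that use the digit 4 at least once: 9794, 9804, 9814, 9824, 9834, 9840, …, 11064, 11074.
327 qualify.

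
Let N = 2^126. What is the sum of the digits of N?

2^126 = 85070591730234615865843651857942052864
Sum of its 38 digits: 172.

172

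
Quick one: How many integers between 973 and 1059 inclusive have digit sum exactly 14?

2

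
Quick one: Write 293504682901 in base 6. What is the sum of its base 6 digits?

293504682901 in base 6 is 342500103544221.
Digit sum: 3+4+2+5+0+0+1+0+3+5+4+4+2+2+1 = 36.

36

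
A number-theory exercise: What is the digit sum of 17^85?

458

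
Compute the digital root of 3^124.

9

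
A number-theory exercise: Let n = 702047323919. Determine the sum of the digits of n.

7+0+2+0+4+7+3+2+3+9+1+9 = 47

47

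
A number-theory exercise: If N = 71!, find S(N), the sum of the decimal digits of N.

71! = 850478588567862317521167644239926010288584608120796235886430763388588680378079017697280000000000000000
Sum of its 102 digits: 423.

423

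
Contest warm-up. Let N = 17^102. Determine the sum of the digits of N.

595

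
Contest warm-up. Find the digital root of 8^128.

1

The digital root of n equals n mod 9 (or 9 when 9 | n), so we need 8^128 mod 9.
8^128 ≡ 1 (mod 9), so the digital root is 1.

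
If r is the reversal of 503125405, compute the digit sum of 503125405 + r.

32

Reversal of 503125405 is 504521305; 503125405 + 504521305 = 1007646710.
Digit sum of 1007646710: 1+0+0+7+6+4+6+7+1+0 = 32.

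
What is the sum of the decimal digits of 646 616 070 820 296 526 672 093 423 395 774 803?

158

6+4+6+6+1+6+0+7+0+8+2+0+2+9+6+5+2+6+6+7+2+0+9+3+4+2+3+3+9+5+7+7+4+8+0+3 = 158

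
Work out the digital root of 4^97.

4

The digital root of n equals n mod 9 (or 9 when 9 | n), so we need 4^97 mod 9.
4^97 ≡ 4 (mod 9), so the digital root is 4.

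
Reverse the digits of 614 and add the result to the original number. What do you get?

1030

Reverse of 614 is 416.
614 + 416 = 1030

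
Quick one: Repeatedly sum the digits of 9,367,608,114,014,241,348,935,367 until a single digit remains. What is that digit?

6

9+3+6+7+6+0+8+1+1+4+0+1+4+2+4+1+3+4+8+9+3+5+3+6+7 = 105
1+0+5 = 6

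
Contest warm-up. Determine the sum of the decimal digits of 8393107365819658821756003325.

124

8+3+9+3+1+0+7+3+6+5+8+1+9+6+5+8+8+2+1+7+5+6+0+0+3+3+2+5 = 124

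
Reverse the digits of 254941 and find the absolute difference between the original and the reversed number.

105489

Reverse of 254941 is 149452.
|254941 − 149452| = 105489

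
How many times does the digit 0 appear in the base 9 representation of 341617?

1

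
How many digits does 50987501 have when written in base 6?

50987501 in base 6 is 5020501125, which has 10 digits.

10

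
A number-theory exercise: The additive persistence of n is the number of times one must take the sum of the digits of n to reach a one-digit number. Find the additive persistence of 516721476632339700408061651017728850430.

3

516721476632339700408061651017728850430 → 148 → 13 → 4 (3 steps)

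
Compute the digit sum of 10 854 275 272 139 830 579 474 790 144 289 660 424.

169

1+0+8+5+4+2+7+5+2+7+2+1+3+9+8+3+0+5+7+9+4+7+4+7+9+0+1+4+4+2+8+9+6+6+0+4+2+4 = 169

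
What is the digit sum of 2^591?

809

2^591 = 8104522595470689372094546608771799123071184047348509570304018222052056272290836223436927829974812098219136497287696853871865529444163623648216552410378835326291370709768573288448
Sum of its 178 digits: 809.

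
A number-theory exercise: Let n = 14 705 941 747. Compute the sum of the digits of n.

1+4+7+0+5+9+4+1+7+4+7 = 49

49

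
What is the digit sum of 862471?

8+6+2+4+7+1 = 28

28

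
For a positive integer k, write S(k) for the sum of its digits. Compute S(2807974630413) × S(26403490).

1512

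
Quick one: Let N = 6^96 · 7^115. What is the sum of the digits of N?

6^96 · 7^115 = 7740956705094518142158673230824082786834287635449079836660496379683351574079342624236267913089015100236405642303960767103517645402743667187587426433111994146245759842910208
Sum of its 172 digits: 756.

756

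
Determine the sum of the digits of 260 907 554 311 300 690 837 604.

2+6+0+9+0+7+5+5+4+3+1+1+3+0+0+6+9+0+8+3+7+6+0+4 = 89

89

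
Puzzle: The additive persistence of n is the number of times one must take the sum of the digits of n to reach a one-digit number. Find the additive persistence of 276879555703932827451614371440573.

2

276879555703932827451614371440573 → 150 → 6 (2 steps)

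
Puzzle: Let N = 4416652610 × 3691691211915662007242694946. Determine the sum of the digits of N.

158

4416652610 × 3691691211915662007242694946 = 16304917626421371704166287536684709060
Sum of its 38 digits: 158.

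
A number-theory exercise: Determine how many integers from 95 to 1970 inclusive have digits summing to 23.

33

The integers in [95, 1970] that have digits summing to 23: 599, 689, 698, 779, 788, 797, …, 1958, 1967.
33 qualify.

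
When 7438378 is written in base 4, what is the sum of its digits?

7438378 in base 4 is 130120000222.
Digit sum: 1+3+0+1+2+0+0+0+0+2+2+2 = 13.

13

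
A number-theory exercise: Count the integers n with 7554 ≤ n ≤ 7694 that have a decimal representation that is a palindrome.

The integers in [7554, 7694] that have a decimal representation that is a palindrome: 7557, 7667.
2 qualify.

2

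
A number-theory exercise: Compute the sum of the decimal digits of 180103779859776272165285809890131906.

1+8+0+1+0+3+7+7+9+8+5+9+7+7+6+2+7+2+1+6+5+2+8+5+8+0+9+8+9+0+1+3+1+9+0+6 = 170

170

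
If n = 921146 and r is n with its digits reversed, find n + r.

Reverse of 921146 is 641129.
921146 + 641129 = 1562275

1562275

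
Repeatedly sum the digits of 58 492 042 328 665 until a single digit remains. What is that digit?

1

5+8+4+9+2+0+4+2+3+2+8+6+6+5 = 64
6+4 = 10
1+0 = 1
(Equivalently, 58 492 042 328 665 mod 9 = 1.)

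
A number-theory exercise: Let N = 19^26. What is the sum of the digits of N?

19^26 = 1768453418076865701195582595329481
Sum of its 34 digits: 163.

163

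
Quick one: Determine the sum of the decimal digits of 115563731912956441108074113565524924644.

154

1+1+5+5+6+3+7+3+1+9+1+2+9+5+6+4+4+1+1+0+8+0+7+4+1+1+3+5+6+5+5+2+4+9+2+4+6+4+4 = 154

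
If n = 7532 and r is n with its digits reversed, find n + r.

9889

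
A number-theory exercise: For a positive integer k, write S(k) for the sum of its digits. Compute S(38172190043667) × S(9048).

S(38172190043667) = 3+8+1+7+2+1+9+0+0+4+3+6+6+7 = 57.
S(9048) = 9+0+4+8 = 21.
57 · 21 = 1197.

1197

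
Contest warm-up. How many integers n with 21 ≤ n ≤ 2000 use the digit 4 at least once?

540

The integers in [21, 2000] that use the digit 4 at least once: 24, 34, 40, 41, 42, 43, …, 1984, 1994.
540 qualify.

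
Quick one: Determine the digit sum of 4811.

14

4+8+1+1 = 14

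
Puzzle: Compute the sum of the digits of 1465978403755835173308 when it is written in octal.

90

1465978403755835173308 in base 8 is 236742114162044456524674.
Digit sum: 2+3+6+7+4+2+1+1+4+1+6+2+0+4+4+4+5+6+5+2+4+6+7+4 = 90.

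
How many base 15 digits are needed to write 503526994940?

10

503526994940 in base 15 is D1705C3A45, which has 10 digits.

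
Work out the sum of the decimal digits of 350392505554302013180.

64

3+5+0+3+9+2+5+0+5+5+5+4+3+0+2+0+1+3+1+8+0 = 64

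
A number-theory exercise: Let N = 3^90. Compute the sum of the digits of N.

3^90 = 8727963568087712425891397479476727340041449
Sum of its 43 digits: 216.

216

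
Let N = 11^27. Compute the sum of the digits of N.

11^27 = 13109994191499930367061460371
Sum of its 29 digits: 125.

125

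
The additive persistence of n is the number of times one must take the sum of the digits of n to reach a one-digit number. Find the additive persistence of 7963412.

7963412 → 32 → 5 (2 steps)

2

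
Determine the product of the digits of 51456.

600

5×1×4×5×6 = 600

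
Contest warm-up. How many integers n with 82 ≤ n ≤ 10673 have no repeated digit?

The integers in [82, 10673] that have no repeated digit: 82, 83, 84, 85, 86, 87, …, 10672, 10673.
5394 qualify.

5394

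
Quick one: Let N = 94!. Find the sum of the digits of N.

94! = 108736615665674308027365285256786601004186803580182872307497374434045199869417927630229109214583415458560865651202385340530688000000000000000000000
Sum of its 147 digits: 549.

549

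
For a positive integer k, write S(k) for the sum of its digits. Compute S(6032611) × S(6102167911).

S(6032611) = 6+0+3+2+6+1+1 = 19.
S(6102167911) = 6+1+0+2+1+6+7+9+1+1 = 34.
19 · 34 = 646.

646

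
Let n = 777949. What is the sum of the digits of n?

7+7+7+9+4+9 = 43

43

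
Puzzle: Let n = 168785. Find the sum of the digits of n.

35

1+6+8+7+8+5 = 35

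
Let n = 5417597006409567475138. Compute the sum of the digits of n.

103

5+4+1+7+5+9+7+0+0+6+4+0+9+5+6+7+4+7+5+1+3+8 = 103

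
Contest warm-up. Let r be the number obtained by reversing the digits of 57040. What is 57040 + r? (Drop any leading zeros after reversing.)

61115

Reverse of 57040 is 4075.
57040 + 4075 = 61115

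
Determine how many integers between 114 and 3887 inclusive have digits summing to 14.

The integers in [114, 3887] that have digits summing to 14: 149, 158, 167, 176, 185, 194, …, 3821, 3830.
284 qualify.

284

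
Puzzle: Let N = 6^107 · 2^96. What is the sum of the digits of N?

6^107 · 2^96 = 14489832822371665713211137792310119241290084716195737042881675814350548068599800918268828876561827907169991786496
Sum of its 113 digits: 531.

531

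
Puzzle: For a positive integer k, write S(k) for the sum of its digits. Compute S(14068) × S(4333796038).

874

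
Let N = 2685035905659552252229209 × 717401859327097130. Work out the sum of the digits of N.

2685035905659552252229209 × 717401859327097130 = 1926249751080178945545061729488741366070170
Sum of its 43 digits: 189.

189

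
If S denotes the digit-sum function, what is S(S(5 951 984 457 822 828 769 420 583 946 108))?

15

First digit sum: 159.
1+5+9 = 15.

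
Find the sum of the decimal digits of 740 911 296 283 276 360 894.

7+4+0+9+1+1+2+9+6+2+8+3+2+7+6+3+6+0+8+9+4 = 97

97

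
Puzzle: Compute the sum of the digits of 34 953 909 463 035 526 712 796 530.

3+4+9+5+3+9+0+9+4+6+3+0+3+5+5+2+6+7+1+2+7+9+6+5+3+0 = 116

116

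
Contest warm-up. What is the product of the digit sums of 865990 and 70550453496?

S(865990) = 8+6+5+9+9+0 = 37.
S(70550453496) = 7+0+5+5+0+4+5+3+4+9+6 = 48.
37 · 48 = 1776.

1776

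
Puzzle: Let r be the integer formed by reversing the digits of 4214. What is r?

Reversing 4214 gives 4124.

4124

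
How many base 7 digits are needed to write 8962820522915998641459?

26

8962820522915998641459 in base 7 is 64532463462104510116206144, which has 26 digits.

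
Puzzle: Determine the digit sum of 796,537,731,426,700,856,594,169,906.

135

7+9+6+5+3+7+7+3+1+4+2+6+7+0+0+8+5+6+5+9+4+1+6+9+9+0+6 = 135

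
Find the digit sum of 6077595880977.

6+0+7+7+5+9+5+8+8+0+9+7+7 = 78

78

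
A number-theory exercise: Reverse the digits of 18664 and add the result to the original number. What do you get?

Reverse of 18664 is 46681.
18664 + 46681 = 65345

65345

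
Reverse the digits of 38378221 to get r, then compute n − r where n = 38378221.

26090838

Reverse of 38378221 is 12287383.
38378221 − 12287383 = 26090838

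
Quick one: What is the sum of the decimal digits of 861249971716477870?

94

8+6+1+2+4+9+9+7+1+7+1+6+4+7+7+8+7+0 = 94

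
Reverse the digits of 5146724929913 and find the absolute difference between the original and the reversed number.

Reverse of 5146724929913 is 3199294276415.
|5146724929913 − 3199294276415| = 1947430653498

1947430653498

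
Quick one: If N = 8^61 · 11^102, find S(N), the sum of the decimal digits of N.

8^61 · 11^102 = 204429276984213418278841779305298844702367304634073914940005877177770742892141548657934887119481468021057620086529760175796184074727429491253430561917767535034368
Sum of its 162 digits: 737.

737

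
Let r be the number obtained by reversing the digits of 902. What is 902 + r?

1111

Reverse of 902 is 209.
902 + 209 = 1111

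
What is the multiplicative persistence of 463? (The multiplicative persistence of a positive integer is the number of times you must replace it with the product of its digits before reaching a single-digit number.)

463 → 72 → 14 → 4 (3 steps)

3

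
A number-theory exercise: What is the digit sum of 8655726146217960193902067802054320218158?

161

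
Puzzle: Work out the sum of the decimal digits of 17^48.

17^48 = 115225400457255426923013053222916919834651165519677685328641
Sum of its 60 digits: 244.

244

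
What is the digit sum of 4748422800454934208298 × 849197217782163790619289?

216

4748422800454934208298 × 849197217782163790619289 = 4032347430999720840671650978899948880342660122
Sum of its 46 digits: 216.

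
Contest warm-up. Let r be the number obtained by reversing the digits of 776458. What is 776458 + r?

Reverse of 776458 is 854677.
776458 + 854677 = 1631135

1631135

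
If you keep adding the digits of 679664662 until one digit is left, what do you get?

7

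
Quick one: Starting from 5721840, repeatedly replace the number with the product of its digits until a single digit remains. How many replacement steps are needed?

1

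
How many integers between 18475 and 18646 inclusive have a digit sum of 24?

The integers in [18475, 18646] that have a digit sum of 24: 18483, 18492, 18519, 18528, 18537, 18546, …, 18636, 18645.
16 qualify.

16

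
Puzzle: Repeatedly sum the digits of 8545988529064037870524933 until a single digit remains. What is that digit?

7

8+5+4+5+9+8+8+5+2+9+0+6+4+0+3+7+8+7+0+5+2+4+9+3+3 = 124
1+2+4 = 7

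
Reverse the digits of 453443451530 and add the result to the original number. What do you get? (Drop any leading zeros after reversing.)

488597795884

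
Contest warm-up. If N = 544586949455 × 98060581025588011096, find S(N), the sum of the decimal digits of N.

113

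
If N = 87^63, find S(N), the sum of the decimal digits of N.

87^63 = 154779313105061531878712354496167870745606175427544379576521145921123831061874592052896056531073667937053772925653857081703
Sum of its 123 digits: 540.

540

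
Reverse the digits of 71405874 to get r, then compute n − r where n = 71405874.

23555457

Reverse of 71405874 is 47850417.
71405874 − 47850417 = 23555457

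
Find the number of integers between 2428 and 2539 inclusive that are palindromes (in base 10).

1

The integers in [2428, 2539] that are palindromes (in base 10): 2442.
1 qualifies.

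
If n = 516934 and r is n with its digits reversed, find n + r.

956549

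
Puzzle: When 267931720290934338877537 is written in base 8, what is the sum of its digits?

96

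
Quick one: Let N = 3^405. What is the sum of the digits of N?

864

3^405 = 17143842234032458148128817992952155480611431755907317730377707239850686789034653000048769542655653600431653417362561486583663939716453369706677255522452067457794349333673756105763717850183384243
Sum of its 194 digits: 864.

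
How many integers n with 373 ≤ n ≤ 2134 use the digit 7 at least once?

The integers in [373, 2134] that use the digit 7 at least once: 373, 374, 375, 376, 377, 378, …, 2117, 2127.
497 qualify.

497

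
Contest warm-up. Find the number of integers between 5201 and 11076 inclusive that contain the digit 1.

2313

The integers in [5201, 11076] that contain the digit 1: 5201, 5210, 5211, 5212, 5213, 5214, …, 11075, 11076.
2313 qualify.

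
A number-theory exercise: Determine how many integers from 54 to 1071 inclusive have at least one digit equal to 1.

328

The integers in [54, 1071] that have at least one digit equal to 1: 61, 71, 81, 91, 100, 101, …, 1070, 1071.
328 qualify.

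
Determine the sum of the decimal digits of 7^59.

7^59 = 72574551534231909331741171093173785967490646405143
Sum of its 50 digits: 211.

211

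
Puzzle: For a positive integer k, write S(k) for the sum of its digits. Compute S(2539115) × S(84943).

S(2539115) = 2+5+3+9+1+1+5 = 26.
S(84943) = 8+4+9+4+3 = 28.
26 · 28 = 728.

728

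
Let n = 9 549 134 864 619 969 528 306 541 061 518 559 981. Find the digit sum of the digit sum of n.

First digit sum: 185.
1+8+5 = 14.

14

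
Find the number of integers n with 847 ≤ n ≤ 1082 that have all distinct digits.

149

The integers in [847, 1082] that have all distinct digits: 847, 849, 850, 851, 852, 853, …, 1079, 1082.
149 qualify.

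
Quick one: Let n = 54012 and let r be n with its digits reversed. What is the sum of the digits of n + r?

Reversal of 54012 is 21045; 54012 + 21045 = 75057.
Digit sum of 75057: 7+5+0+5+7 = 24.

24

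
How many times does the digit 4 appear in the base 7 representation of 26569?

2

26569 in base 7 is 140314.
The digit 4 appears 2 times.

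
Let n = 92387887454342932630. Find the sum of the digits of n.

97

9+2+3+8+7+8+8+7+4+5+4+3+4+2+9+3+2+6+3+0 = 97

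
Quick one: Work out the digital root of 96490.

1

9+6+4+9+0 = 28
2+8 = 10
1+0 = 1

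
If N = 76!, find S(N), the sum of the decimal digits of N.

76! = 1885494701666050254987932260861146558230394535379329335672487982961844043495537923117729972224000000000000000000
Sum of its 112 digits: 441.

441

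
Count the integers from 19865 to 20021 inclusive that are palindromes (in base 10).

3

The integers in [19865, 20021] that are palindromes (in base 10): 19891, 19991, 20002.
3 qualify.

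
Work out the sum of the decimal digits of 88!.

88! = 185482642257398439114796845645546284380220968949399346684421580986889562184028199319100141244804501828416633516851200000000000000000000
Sum of its 135 digits: 531.

531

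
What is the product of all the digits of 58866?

11520

5×8×8×6×6 = 11520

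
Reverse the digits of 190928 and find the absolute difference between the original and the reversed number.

638163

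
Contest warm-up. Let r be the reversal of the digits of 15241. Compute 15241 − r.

Reverse of 15241 is 14251.
15241 − 14251 = 990

990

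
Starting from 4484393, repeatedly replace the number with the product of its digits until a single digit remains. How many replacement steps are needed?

4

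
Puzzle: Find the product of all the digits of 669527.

6×6×9×5×2×7 = 22680

22680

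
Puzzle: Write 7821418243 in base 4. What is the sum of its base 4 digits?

7821418243 in base 4 is 13102030111330003.
Digit sum: 1+3+1+0+2+0+3+0+1+1+1+3+3+0+0+0+3 = 22.

22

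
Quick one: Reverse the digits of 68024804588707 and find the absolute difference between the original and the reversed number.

2763736253379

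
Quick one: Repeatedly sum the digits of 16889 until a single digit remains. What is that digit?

1+6+8+8+9 = 32
3+2 = 5

5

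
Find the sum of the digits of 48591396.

45

4+8+5+9+1+3+9+6 = 45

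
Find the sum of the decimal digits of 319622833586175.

69

3+1+9+6+2+2+8+3+3+5+8+6+1+7+5 = 69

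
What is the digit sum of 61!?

61! = 507580213877224798800856812176625227226004528988036003099405939480985600000000000000
Sum of its 84 digits: 315.

315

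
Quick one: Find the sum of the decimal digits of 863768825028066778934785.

133

8+6+3+7+6+8+8+2+5+0+2+8+0+6+6+7+7+8+9+3+4+7+8+5 = 133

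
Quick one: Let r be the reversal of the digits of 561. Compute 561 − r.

Reverse of 561 is 165.
561 − 165 = 396

396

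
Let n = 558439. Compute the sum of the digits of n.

5+5+8+4+3+9 = 34

34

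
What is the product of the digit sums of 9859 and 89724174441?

1581

S(9859) = 9+8+5+9 = 31.
S(89724174441) = 8+9+7+2+4+1+7+4+4+4+1 = 51.
31 · 51 = 1581.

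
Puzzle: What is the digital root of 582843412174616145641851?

7

5+8+2+8+4+3+4+1+2+1+7+4+6+1+6+1+4+5+6+4+1+8+5+1 = 97
9+7 = 16
1+6 = 7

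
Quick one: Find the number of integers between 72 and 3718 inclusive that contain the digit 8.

The integers in [72, 3718] that contain the digit 8: 78, 80, 81, 82, 83, 84, …, 3708, 3718.
941 qualify.

941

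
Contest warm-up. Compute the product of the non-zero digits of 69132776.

95256

6×9×1×3×2×7×7×6 = 95256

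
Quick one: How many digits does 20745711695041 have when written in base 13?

12

20745711695041 in base 13 is B76409C37428, which has 12 digits.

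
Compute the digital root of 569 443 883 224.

4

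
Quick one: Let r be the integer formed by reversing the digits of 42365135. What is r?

Reversing 42365135 gives 53156324.

53156324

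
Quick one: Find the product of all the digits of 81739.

1512

8×1×7×3×9 = 1512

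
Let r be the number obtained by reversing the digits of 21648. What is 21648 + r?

Reverse of 21648 is 84612.
21648 + 84612 = 106260

106260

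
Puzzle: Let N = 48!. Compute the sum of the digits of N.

234

48! = 12413915592536072670862289047373375038521486354677760000000000
Sum of its 62 digits: 234.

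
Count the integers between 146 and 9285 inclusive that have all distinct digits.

4818

The integers in [146, 9285] that have all distinct digits: 146, 147, 148, 149, 150, 152, …, 9284, 9285.
4818 qualify.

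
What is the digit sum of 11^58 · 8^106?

673

11^58 · 8^106 = 1343737261852092185874424283840464717985272996850658397583187012547406301523820412640987691463025522700436725082185423291277577943828310314671820972820004864
Sum of its 157 digits: 673.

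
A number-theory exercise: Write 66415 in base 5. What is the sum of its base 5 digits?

11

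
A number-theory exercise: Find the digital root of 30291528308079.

3

3+0+2+9+1+5+2+8+3+0+8+0+7+9 = 57
5+7 = 12
1+2 = 3
(Equivalently, 30291528308079 mod 9 = 3.)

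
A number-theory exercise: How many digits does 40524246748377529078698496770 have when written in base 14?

40524246748377529078698496770 in base 14 is C87204C709665A8C431498082, which has 25 digits.

25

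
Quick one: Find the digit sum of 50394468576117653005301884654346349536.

5+0+3+9+4+4+6+8+5+7+6+1+1+7+6+5+3+0+0+5+3+0+1+8+8+4+6+5+4+3+4+6+3+4+9+5+3+6 = 167

167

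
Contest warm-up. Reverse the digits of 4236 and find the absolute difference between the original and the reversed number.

2088

Reverse of 4236 is 6324.
|4236 − 6324| = 2088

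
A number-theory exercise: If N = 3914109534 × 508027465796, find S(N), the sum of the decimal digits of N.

114

3914109534 × 508027465796 = 1988475147405982499064
Sum of its 22 digits: 114.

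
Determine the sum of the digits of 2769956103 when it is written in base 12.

2769956103 in base 12 is 65379BA33.
Digit sum: 6+5+3+7+9+11+10+3+3 = 57.

57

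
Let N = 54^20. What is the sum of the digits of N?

54^20 = 44450351179593105816204799588171776
Sum of its 35 digits: 162.

162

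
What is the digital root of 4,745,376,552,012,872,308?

7

4+7+4+5+3+7+6+5+5+2+0+1+2+8+7+2+3+0+8 = 79
7+9 = 16
1+6 = 7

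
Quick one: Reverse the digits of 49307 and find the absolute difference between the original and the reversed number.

Reverse of 49307 is 70394.
|49307 − 70394| = 21087

21087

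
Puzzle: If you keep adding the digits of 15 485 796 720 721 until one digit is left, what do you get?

1+5+4+8+5+7+9+6+7+2+0+7+2+1 = 64
6+4 = 10
1+0 = 1

1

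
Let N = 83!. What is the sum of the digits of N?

486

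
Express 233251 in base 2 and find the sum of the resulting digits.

10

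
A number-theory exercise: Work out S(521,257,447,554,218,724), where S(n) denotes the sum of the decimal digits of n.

5+2+1+2+5+7+4+4+7+5+5+4+2+1+8+7+2+4 = 75

75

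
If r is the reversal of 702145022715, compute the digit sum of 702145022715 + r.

54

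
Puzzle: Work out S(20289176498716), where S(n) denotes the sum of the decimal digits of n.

70

2+0+2+8+9+1+7+6+4+9+8+7+1+6 = 70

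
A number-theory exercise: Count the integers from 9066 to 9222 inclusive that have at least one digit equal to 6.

28

The integers in [9066, 9222] that have at least one digit equal to 6: 9066, 9067, 9068, 9069, 9076, 9086, …, 9206, 9216.
28 qualify.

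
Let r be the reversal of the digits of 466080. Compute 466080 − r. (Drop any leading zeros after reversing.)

385416

Reverse of 466080 is 80664.
466080 − 80664 = 385416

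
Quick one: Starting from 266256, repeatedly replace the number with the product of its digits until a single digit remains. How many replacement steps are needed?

2

266256 → 4320 → 0 (2 steps)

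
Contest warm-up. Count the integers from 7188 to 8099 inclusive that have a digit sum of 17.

55

The integers in [7188, 8099] that have a digit sum of 17: 7190, 7208, 7217, 7226, 7235, 7244, …, 8081, 8090.
55 qualify.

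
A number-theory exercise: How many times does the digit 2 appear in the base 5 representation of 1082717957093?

3

1082717957093 in base 5 is 120214401244111333.
The digit 2 appears 3 times.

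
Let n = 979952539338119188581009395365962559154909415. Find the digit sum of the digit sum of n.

12

First digit sum: 228.
2+2+8 = 12.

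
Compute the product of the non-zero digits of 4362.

4×3×6×2 = 144

144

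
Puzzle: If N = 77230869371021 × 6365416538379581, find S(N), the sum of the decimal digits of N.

106

77230869371021 × 6365416538379581 = 491606653167730101972019522201
Sum of its 30 digits: 106.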